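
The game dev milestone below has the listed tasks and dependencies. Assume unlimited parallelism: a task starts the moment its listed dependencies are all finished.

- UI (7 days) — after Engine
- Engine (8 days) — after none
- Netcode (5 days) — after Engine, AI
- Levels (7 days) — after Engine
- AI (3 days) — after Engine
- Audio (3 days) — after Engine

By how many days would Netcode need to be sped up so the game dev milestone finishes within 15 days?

Current finish: 16 days; target: 15.
Netcode is on every critical path, so each day cut from Netcode cuts the finish by one (this holds down to a finish of 15).
Need 16 − 15 = 1 day off Netcode → Netcode becomes 4 days, finish becomes 15.

1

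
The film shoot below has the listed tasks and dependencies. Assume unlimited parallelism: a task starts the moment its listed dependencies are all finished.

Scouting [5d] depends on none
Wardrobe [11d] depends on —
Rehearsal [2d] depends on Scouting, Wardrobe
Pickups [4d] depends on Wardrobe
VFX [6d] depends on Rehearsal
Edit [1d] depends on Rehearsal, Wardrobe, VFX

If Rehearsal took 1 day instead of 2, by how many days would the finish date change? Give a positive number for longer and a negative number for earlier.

-1

Actual critical path: Wardrobe→Rehearsal→VFX→Edit = 11+2+6+1 = 20 ⇒ 20 days.
Rehearsal is on the critical path; changing it to 1 makes that path 19 days.
That remains the longest chain; total 19 days.
Change in finish: 19 − 20 = -1 days.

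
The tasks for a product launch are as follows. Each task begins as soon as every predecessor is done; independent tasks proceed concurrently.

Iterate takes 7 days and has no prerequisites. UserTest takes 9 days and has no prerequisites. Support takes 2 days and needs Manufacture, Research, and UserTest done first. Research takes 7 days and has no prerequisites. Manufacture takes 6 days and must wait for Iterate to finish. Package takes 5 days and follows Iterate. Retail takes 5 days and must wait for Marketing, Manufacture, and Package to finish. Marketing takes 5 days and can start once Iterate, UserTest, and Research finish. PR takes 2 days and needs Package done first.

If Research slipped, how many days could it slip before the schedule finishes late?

Critical path: UserTest→Marketing→Retail = 9+5+5 = 19, so the finish is 19 days.
Research finishes as early as 7 and must finish by 9.
Slack of Research = 2 − 0 = 2 days.

2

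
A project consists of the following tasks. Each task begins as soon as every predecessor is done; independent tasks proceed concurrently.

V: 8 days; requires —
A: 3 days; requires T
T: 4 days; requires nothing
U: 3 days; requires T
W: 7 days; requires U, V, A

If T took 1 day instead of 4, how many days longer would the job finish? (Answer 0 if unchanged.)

0

As given, the longest chain is V→W = 8+7 = 15, so the finish is 15 days.
T has 1 day of float (longest path through it is 14).
No other chain overtakes it, so the finish is 15 days.
Change in finish: 15 − 15 = +0 days.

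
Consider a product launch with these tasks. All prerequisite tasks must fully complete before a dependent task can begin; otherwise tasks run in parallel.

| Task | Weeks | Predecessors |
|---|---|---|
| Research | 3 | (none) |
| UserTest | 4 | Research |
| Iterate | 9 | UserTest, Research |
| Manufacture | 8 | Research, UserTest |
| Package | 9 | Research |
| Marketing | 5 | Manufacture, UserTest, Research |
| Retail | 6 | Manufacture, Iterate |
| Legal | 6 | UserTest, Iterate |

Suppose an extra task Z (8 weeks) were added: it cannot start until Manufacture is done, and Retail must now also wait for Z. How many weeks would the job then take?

Originally the job takes 22 weeks.
With Z inserted, Retail now waits for max(Manufacture, Iterate, Z).
New critical path: Research→UserTest→Manufacture→Z→Retail = 3+4+8+8+6 = 29 ⇒ 29 weeks.

29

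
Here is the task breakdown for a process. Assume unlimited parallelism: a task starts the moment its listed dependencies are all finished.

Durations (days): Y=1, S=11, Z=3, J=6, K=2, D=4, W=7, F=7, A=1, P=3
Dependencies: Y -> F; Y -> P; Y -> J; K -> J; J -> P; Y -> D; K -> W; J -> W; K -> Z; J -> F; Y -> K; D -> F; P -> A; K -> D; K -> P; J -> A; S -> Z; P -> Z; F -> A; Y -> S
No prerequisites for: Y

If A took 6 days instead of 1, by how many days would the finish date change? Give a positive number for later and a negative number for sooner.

5

The binding path is Y→K→J→F→A = 1+2+6+7+1 = 17; finish at 17 days.
Since A is critical, the +5 change carries straight to that chain (now 22 days).
No other chain overtakes it, so the finish is 22 days.
Change in finish: 22 − 17 = +5 days.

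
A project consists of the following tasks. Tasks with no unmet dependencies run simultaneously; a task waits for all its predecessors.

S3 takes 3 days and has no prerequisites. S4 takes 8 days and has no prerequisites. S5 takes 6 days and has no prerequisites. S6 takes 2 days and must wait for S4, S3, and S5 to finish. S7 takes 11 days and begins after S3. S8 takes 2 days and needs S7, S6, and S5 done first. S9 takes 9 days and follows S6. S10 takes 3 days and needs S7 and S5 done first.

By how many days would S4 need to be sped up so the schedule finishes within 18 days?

1

Current finish: 19 days; target: 18.
S4 is on every critical path, so each day cut from S4 cuts the finish by one (this holds down to a finish of 17).
Need 19 − 18 = 1 day off S4 → S4 becomes 7 days, finish becomes 18.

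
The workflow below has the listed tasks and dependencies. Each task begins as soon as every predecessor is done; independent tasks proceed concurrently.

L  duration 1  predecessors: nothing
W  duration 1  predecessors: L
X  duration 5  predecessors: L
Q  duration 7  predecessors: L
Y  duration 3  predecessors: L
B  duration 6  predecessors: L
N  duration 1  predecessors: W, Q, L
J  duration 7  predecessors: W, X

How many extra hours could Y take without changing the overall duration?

9

L→X→J = 1+5+7 = 13 sets the makespan at 13 hours.
The longest chain containing Y totals 4 hours.
So Y can slip 13 − 4 = 9 hours.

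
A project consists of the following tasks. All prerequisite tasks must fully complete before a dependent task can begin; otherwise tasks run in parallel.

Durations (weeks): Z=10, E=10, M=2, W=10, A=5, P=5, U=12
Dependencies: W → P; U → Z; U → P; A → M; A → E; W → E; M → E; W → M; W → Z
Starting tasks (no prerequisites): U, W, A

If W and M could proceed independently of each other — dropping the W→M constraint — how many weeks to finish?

22

Original critical path: U→Z = 12+10 = 22 ⇒ 22 weeks.
Without W→M, M's earliest start moves from 10 to 5.
After: U→Z = 12+10 = 22 → 22 weeks.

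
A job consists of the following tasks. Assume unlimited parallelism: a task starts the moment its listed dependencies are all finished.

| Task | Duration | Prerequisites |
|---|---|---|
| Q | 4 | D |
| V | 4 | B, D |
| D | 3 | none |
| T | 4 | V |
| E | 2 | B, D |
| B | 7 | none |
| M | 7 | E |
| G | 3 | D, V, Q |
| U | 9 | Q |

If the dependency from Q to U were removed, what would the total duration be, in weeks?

16

Original critical path: D→Q→U = 3+4+9 = 16 ⇒ 16 weeks.
Without Q→U, U's earliest start moves from 7 to 0.
The longest chain is now B→E→M = 7+2+7 = 16, so the job takes 16 weeks.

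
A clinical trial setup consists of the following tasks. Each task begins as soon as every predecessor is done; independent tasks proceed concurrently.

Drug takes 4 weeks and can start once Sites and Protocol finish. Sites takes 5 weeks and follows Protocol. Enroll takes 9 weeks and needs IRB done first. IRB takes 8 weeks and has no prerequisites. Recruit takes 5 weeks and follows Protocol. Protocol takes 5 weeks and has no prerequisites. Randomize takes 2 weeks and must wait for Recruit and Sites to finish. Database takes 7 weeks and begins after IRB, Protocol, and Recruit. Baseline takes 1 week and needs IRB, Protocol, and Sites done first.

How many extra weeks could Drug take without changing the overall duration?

Critical path: Protocol→Recruit→Database = 5+5+7 = 17, so the finish is 17 weeks.
Longest path through Drug: 14 weeks (earliest finish 14, latest finish 17).
Slack of Drug = 13 − 10 = 3 weeks.

3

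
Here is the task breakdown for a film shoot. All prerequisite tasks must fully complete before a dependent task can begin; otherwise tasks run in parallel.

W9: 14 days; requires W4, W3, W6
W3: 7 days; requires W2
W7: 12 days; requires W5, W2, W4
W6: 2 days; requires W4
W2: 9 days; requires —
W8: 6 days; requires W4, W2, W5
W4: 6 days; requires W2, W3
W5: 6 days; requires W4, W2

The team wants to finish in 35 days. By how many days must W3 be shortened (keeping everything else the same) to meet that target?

5

Current finish: 40 days; target: 35.
W3 is on every critical path, so each day cut from W3 cuts the finish by one (this holds down to a finish of 34).
Need 40 − 35 = 5 days off W3 → W3 becomes 2 days, finish becomes 35.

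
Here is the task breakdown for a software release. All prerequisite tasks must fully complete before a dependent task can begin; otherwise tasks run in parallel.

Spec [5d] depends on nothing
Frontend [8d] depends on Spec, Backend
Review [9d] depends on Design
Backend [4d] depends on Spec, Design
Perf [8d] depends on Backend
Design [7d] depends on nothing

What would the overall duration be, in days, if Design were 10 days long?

Actual critical path: Design→Backend→Frontend = 7+4+8 = 19 ⇒ 19 days.
Design is on the critical path; changing it to 10 makes that path 22 days.
The critical path is still Design→Backend→Frontend; finish is now 22 days.

22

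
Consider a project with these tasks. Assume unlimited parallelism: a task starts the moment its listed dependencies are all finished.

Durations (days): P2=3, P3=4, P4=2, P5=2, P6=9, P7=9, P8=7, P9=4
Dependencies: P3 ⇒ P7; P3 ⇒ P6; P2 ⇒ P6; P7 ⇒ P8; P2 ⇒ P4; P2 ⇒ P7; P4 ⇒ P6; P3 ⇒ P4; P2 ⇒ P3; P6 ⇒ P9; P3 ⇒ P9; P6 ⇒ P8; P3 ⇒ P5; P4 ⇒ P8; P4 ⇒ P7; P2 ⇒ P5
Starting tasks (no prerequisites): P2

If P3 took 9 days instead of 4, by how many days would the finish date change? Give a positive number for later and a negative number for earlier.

5

As given, the longest chain is P2→P3→P4→P6→P8 = 3+4+2+9+7 = 25, so the finish is 25 days.
P3 lies on that path, so at 9 days the path becomes 30 days.
No other chain overtakes it, so the finish is 30 days.
Change in finish: 30 − 25 = +5 days.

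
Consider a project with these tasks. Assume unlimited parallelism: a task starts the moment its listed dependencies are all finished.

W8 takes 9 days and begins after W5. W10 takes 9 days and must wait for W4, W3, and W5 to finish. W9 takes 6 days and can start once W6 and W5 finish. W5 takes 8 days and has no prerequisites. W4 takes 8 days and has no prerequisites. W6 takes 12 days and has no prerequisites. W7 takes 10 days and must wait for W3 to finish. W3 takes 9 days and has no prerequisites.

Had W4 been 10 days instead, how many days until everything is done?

Critical path before the change: W3→W7 = 9+10 = 19 giving 19 days.
W4 is off the critical path — its longest chain is 17 days, giving 2 of slack.
No other chain overtakes it, so the finish is 19 days.

19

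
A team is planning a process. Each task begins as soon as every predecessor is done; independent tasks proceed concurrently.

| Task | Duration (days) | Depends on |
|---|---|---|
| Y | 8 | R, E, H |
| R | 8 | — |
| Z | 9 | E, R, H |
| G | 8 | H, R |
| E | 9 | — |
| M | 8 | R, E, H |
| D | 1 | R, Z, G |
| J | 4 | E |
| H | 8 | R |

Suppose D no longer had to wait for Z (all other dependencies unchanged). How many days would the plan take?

25

Original critical path: R→H→Z→D = 8+8+9+1 = 26 ⇒ 26 days.
Without Z→D, D's earliest start moves from 25 to 24.
New critical path: R→H→G→D = 8+8+8+1 = 25 ⇒ 25 days.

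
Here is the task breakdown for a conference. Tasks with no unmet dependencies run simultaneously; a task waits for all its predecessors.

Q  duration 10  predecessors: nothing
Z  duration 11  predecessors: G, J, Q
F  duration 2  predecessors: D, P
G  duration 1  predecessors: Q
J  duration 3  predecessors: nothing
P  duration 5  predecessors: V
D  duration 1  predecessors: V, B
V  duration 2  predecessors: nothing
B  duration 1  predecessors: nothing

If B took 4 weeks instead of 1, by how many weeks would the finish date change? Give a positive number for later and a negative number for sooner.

Critical path before the change: Q→G→Z = 10+1+11 = 22 giving 22 weeks.
The longest path through B is only 4 weeks, so B has float 18.
No other chain overtakes it, so the finish is 22 weeks.
Change in finish: 22 − 22 = +0 weeks.

0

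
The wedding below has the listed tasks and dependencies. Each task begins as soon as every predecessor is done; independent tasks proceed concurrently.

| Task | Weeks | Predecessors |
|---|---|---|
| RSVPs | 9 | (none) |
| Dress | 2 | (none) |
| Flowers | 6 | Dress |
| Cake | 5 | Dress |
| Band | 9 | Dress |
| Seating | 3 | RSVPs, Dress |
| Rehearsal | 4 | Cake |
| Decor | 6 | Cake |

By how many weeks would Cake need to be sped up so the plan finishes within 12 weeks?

1

Current finish: 13 weeks; target: 12.
Cake is on every critical path, so each week cut from Cake cuts the finish by one (this holds down to a finish of 12).
Need 13 − 12 = 1 week off Cake → Cake becomes 4 weeks, finish becomes 12.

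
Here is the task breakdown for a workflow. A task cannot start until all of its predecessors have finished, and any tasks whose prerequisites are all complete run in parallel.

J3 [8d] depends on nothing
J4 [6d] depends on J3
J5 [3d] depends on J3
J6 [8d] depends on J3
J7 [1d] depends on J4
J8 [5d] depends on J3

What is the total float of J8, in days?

3

J3→J6 = 8+8 = 16 sets the makespan at 16 days.
Longest path through J8: 13 days (earliest finish 13, latest finish 16).
Float = 16 − 13 = 3.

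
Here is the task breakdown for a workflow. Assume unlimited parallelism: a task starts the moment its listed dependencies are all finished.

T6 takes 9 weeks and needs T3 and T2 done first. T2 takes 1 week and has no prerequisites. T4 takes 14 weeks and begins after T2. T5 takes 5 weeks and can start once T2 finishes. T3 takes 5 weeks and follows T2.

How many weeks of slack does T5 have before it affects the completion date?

The longest chain is T2→T3→T6 = 1+5+9 = 15; overall finish 15 weeks.
The longest chain containing T5 totals 6 weeks.
Float = 15 − 6 = 9.

9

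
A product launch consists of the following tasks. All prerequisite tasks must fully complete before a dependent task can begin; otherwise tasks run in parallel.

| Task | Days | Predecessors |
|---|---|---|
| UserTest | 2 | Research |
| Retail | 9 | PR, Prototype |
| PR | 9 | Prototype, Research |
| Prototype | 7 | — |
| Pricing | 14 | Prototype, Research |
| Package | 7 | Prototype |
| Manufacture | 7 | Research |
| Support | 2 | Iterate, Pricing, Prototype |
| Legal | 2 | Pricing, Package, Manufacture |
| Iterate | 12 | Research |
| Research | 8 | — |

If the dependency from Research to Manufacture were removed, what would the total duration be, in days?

26

With the dependency in place, Research→PR→Retail = 8+9+9 = 26 sets the finish at 26 days.
Without Research→Manufacture, Manufacture's earliest start moves from 8 to 0.
New critical path: Research→PR→Retail = 8+9+9 = 26 ⇒ 26 days.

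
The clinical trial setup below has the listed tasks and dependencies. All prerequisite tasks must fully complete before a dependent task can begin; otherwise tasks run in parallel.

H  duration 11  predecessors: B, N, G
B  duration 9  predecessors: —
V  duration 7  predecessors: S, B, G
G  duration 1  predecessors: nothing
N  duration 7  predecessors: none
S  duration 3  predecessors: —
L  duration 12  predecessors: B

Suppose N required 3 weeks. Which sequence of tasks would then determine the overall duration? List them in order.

Baseline: B→L = 9+12 = 21 → 21 weeks.
N has 3 weeks of float (longest path through it is 18).
That remains the longest chain; total 21 weeks.

B, L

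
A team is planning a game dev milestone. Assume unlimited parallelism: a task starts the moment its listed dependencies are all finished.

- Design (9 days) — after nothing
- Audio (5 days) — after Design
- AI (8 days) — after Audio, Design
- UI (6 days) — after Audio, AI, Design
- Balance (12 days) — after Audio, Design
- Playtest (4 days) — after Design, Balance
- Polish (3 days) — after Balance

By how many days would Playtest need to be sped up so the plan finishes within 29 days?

Current finish: 30 days; target: 29.
Playtest is on every critical path, so each day cut from Playtest cuts the finish by one (this holds down to a finish of 29).
Need 30 − 29 = 1 day off Playtest → Playtest becomes 3 days, finish becomes 29.

1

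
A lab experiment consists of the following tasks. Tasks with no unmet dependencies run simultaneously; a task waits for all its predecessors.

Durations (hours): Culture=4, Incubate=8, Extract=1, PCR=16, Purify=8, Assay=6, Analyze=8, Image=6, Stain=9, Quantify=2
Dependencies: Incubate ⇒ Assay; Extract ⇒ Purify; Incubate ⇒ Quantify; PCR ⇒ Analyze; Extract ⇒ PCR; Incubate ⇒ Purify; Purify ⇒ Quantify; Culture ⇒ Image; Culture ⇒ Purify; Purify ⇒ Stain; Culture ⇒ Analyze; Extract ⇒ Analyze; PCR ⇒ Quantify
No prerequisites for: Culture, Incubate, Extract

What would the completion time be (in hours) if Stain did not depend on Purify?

Before: longest chain Incubate→Purify→Stain = 8+8+9 = 25, finish 25.
Without Purify→Stain, Stain's earliest start moves from 16 to 0.
After: Extract→PCR→Analyze = 1+16+8 = 25 → 25 hours.

25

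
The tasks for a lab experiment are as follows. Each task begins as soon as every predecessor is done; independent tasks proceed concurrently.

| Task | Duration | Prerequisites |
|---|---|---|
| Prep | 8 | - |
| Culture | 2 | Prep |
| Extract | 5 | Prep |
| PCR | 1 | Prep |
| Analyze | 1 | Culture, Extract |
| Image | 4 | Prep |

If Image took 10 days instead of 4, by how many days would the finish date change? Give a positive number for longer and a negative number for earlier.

Actual critical path: Prep→Extract→Analyze = 8+5+1 = 14 ⇒ 14 days.
The longest path through Image is only 12 days, so Image has float 2.
Now Prep→Image = 8+10 = 18 is longest, so the finish becomes 18 days.
Change in finish: 18 − 14 = +4 days.

4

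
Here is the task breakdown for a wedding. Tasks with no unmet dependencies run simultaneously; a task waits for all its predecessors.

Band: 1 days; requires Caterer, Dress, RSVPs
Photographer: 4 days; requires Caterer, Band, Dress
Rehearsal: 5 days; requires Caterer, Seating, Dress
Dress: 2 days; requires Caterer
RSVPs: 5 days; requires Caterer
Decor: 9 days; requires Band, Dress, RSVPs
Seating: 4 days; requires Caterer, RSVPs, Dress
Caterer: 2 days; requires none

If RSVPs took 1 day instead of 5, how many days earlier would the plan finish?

3

The binding path is Caterer→RSVPs→Band→Decor = 2+5+1+9 = 17; finish at 17 days.
RSVPs lies on that path, so at 1 day the path becomes 13 days.
The binding chain switches to Caterer→Dress→Band→Decor = 2+2+1+9 = 14; finish 14 days.
Change in finish: 14 − 17 = -3 days.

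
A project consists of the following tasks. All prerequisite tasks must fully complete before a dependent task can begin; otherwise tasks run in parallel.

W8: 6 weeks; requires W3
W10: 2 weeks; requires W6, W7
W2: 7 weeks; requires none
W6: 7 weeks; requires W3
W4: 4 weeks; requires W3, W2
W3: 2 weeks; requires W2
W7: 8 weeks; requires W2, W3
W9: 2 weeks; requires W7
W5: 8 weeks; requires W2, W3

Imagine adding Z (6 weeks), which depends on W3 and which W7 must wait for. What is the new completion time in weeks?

25

Originally the schedule takes 19 weeks.
With Z inserted, W7 now waits for max(W2, W3, Z).
New critical path: W2→W3→Z→W7→W9 = 7+2+6+8+2 = 25 ⇒ 25 weeks.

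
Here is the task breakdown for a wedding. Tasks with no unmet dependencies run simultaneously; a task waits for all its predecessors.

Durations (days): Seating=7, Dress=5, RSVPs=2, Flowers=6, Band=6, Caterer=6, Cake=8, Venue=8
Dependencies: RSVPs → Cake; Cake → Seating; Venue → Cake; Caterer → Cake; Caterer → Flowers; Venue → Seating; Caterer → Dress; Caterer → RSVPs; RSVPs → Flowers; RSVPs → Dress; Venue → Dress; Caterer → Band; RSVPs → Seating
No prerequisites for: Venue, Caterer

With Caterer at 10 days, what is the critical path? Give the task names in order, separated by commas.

The binding path is Caterer→RSVPs→Cake→Seating = 6+2+8+7 = 23; finish at 23 days.
Caterer lies on that path, so at 10 days the path becomes 27 days.
The critical path is still Caterer→RSVPs→Cake→Seating; finish is now 27 days.

Caterer, RSVPs, Cake, Seating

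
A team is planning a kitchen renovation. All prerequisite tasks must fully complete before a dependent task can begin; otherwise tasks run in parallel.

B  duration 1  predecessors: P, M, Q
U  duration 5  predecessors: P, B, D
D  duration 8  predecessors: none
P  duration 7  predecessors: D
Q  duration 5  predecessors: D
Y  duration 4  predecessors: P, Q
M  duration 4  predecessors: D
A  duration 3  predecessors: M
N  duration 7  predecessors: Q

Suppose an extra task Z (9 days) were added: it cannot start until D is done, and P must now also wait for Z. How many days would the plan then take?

Originally the plan takes 21 days.
With Z inserted, P now waits for max(D, Z).
New critical path: D→Z→P→B→U = 8+9+7+1+5 = 30 ⇒ 30 days.

30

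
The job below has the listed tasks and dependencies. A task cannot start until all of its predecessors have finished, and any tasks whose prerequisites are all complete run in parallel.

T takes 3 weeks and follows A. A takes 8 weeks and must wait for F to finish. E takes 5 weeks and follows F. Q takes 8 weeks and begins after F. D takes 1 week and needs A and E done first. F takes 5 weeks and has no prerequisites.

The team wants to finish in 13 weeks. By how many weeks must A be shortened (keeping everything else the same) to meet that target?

Current finish: 16 weeks; target: 13.
A is on every critical path, so each week cut from A cuts the finish by one (this holds down to a finish of 13).
Need 16 − 13 = 3 weeks off A → A becomes 5 weeks, finish becomes 13.

3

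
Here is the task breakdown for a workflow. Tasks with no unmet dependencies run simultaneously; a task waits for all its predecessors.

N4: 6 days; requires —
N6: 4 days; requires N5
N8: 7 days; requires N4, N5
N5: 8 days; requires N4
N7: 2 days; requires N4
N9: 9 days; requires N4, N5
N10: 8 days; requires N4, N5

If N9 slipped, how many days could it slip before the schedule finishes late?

0

N4→N5→N9 = 6+8+9 = 23 sets the makespan at 23 days.
The longest chain containing N9 totals 23 days.
So N9 can slip 23 − 23 = 0 days.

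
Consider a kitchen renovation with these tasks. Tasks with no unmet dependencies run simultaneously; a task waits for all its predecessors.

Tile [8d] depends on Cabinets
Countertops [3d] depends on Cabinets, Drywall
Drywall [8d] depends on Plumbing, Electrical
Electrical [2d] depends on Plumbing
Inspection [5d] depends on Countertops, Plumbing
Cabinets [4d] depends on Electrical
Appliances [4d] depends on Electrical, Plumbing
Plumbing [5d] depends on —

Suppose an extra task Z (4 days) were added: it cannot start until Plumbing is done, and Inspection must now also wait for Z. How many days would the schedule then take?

Originally the schedule takes 23 days.
With Z inserted, Inspection now waits for max(Countertops, Plumbing, Z).
New critical path: Plumbing→Electrical→Drywall→Countertops→Inspection = 5+2+8+3+5 = 23 ⇒ 23 days.

23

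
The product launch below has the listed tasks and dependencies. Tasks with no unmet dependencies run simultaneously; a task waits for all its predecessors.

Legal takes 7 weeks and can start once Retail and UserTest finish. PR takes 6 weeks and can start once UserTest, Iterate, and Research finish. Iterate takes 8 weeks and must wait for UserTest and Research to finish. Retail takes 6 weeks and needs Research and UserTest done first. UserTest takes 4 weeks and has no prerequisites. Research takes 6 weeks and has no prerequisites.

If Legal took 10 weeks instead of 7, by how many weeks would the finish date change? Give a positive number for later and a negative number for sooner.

2

Actual critical path: Research→Iterate→PR = 6+8+6 = 20 ⇒ 20 weeks.
Legal is off the critical path — its longest chain is 19 weeks, giving 1 of slack.
Now Research→Retail→Legal = 6+6+10 = 22 is longest, so the finish becomes 22 weeks.
Change in finish: 22 − 20 = +2 weeks.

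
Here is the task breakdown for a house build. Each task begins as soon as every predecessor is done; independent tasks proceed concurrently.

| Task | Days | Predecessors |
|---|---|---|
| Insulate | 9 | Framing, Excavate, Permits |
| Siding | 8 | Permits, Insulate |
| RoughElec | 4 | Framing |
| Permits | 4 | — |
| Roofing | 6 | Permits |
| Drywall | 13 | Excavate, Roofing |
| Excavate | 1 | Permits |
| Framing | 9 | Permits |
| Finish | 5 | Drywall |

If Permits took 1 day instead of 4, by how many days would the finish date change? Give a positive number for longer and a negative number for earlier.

-3

The binding path is Permits→Framing→Insulate→Siding = 4+9+9+8 = 30; finish at 30 days.
Permits lies on that path, so at 1 day the path becomes 27 days.
No other chain overtakes it, so the finish is 27 days.
Change in finish: 27 − 30 = -3 days.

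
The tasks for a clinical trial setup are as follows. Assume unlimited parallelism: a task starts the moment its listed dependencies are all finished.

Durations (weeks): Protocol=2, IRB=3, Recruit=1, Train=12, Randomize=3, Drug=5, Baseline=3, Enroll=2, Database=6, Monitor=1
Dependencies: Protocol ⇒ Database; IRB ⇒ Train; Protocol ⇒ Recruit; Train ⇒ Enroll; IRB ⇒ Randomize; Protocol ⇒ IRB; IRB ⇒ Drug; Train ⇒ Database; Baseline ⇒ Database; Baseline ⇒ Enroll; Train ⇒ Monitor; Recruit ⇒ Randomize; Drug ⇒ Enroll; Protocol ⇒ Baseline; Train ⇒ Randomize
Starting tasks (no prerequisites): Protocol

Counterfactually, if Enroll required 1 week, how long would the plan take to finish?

23

Critical path before the change: Protocol→IRB→Train→Database = 2+3+12+6 = 23 giving 23 weeks.
Enroll has 4 weeks of float (longest path through it is 19).
The critical path is still Protocol→IRB→Train→Database; finish is now 23 weeks.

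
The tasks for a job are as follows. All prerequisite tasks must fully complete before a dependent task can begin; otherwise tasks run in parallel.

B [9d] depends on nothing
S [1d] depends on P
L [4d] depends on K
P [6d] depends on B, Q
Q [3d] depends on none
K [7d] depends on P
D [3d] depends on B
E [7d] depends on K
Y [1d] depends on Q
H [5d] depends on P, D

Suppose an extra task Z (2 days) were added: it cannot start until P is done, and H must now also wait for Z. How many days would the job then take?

29

Originally the job takes 29 days.
With Z inserted, H now waits for max(P, D, Z).
New critical path: B→P→K→E = 9+6+7+7 = 29 ⇒ 29 days.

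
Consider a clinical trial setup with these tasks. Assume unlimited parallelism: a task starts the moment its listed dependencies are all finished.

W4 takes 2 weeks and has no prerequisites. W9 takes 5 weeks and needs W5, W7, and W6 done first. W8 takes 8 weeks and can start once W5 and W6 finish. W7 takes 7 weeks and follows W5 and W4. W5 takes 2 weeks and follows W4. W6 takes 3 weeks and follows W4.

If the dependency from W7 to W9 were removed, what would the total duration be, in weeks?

13

Before: longest chain W4→W5→W7→W9 = 2+2+7+5 = 16, finish 16.
Without W7→W9, W9's earliest start moves from 11 to 5.
The longest chain is now W4→W6→W8 = 2+3+8 = 13, so the clinical trial setup takes 13 weeks.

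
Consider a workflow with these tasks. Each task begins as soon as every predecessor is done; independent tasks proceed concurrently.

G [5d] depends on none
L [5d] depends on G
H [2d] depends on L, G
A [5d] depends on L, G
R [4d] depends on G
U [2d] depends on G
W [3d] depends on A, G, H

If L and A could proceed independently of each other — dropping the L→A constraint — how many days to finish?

15

Before: longest chain G→L→A→W = 5+5+5+3 = 18, finish 18.
Without L→A, A's earliest start moves from 10 to 5.
The longest chain is now G→L→H→W = 5+5+2+3 = 15, so the workflow takes 15 days.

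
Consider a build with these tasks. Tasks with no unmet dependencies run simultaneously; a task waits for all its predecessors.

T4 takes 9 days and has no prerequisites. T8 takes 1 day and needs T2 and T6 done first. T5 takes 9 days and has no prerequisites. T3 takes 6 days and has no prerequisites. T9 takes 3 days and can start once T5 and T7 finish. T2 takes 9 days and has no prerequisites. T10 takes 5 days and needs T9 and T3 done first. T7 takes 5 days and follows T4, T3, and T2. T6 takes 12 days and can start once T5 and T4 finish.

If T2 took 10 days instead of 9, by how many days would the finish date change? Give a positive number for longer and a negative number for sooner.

Critical path before the change: T2→T7→T9→T10 = 9+5+3+5 = 22 giving 22 days.
T2 lies on that path, so at 10 days the path becomes 23 days.
That remains the longest chain; total 23 days.
Change in finish: 23 − 22 = +1 days.

1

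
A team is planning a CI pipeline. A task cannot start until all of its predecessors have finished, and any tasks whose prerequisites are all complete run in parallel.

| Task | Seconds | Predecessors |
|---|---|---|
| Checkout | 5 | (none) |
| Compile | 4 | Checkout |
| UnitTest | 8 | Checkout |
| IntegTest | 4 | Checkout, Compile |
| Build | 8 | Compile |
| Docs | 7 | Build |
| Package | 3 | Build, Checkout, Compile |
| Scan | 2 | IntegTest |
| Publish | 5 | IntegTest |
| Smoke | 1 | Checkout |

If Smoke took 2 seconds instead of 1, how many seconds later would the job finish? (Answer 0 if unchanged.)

0

Actual critical path: Checkout→Compile→Build→Docs = 5+4+8+7 = 24 ⇒ 24 seconds.
The longest path through Smoke is only 6 seconds, so Smoke has float 18.
The critical path is still Checkout→Compile→Build→Docs; finish is now 24 seconds.
Change in finish: 24 − 24 = +0 seconds.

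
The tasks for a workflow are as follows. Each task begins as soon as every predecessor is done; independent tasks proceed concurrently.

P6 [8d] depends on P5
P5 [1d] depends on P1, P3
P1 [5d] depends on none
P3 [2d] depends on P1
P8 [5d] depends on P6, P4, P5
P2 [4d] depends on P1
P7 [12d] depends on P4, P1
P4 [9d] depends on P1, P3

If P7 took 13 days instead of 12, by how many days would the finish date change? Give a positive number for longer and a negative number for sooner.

Baseline: P1→P3→P4→P7 = 5+2+9+12 = 28 → 28 days.
Since P7 is critical, the +1 change carries straight to that chain (now 29 days).
No other chain overtakes it, so the finish is 29 days.
Change in finish: 29 − 28 = +1 days.

1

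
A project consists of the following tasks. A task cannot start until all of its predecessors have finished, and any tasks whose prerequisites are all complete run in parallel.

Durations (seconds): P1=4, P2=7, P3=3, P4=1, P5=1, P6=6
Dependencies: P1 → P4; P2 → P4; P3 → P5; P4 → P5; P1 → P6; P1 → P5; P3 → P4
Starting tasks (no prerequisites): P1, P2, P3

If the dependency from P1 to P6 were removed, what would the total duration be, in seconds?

With the dependency in place, P1→P6 = 4+6 = 10 sets the finish at 10 seconds.
Without P1→P6, P6's earliest start moves from 4 to 0.
The longest chain is now P2→P4→P5 = 7+1+1 = 9, so the project takes 9 seconds.

9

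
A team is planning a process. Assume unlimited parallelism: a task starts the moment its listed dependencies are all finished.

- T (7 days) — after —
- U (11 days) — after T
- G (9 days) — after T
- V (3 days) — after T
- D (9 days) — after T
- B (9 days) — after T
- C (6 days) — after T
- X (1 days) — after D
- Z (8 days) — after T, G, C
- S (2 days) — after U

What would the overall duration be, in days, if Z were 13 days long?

As given, the longest chain is T→G→Z = 7+9+8 = 24, so the finish is 24 days.
Z is on the critical path; changing it to 13 makes that path 29 days.
No other chain overtakes it, so the finish is 29 days.

29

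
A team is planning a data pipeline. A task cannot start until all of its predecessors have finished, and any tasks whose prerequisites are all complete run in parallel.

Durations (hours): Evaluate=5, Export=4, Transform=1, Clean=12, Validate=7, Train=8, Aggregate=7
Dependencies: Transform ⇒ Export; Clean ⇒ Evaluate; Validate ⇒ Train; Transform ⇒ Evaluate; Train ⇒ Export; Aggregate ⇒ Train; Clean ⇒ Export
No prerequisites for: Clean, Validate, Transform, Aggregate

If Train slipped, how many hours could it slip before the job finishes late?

0

The longest chain is Validate→Train→Export = 7+8+4 = 19; overall finish 19 hours.
The longest chain containing Train totals 19 hours.
Float = 19 − 19 = 0.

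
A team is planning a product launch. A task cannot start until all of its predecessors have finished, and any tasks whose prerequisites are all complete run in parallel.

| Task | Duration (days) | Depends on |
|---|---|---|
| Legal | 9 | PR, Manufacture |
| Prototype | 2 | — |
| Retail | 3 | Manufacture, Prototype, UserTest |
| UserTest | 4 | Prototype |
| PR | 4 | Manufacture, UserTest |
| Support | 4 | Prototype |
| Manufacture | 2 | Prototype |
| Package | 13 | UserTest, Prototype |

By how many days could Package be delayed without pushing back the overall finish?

0

Prototype→UserTest→Package = 2+4+13 = 19 sets the makespan at 19 days.
The longest chain containing Package totals 19 days.
So Package can slip 19 − 19 = 0 days.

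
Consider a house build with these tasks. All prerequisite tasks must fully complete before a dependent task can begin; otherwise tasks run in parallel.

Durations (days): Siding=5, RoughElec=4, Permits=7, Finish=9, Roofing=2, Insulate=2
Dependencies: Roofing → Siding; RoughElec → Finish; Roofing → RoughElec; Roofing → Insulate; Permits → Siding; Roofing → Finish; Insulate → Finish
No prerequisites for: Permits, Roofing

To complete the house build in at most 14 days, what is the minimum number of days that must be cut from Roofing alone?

Current finish: 15 days; target: 14.
Roofing is on every critical path, so each day cut from Roofing cuts the finish by one (this holds down to a finish of 14).
Need 15 − 14 = 1 day off Roofing → Roofing becomes 1 day, finish becomes 14.

1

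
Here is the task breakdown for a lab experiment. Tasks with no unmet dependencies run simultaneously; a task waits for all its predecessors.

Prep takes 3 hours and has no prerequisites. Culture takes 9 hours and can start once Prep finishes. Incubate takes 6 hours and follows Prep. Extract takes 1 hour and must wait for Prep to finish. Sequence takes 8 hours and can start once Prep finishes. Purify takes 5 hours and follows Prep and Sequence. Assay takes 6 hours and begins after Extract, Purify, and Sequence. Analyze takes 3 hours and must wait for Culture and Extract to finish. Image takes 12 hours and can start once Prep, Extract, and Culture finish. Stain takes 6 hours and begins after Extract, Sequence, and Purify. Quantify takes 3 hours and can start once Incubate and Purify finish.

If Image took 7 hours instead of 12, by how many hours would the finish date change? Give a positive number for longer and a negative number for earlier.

-2

Baseline: Prep→Culture→Image = 3+9+12 = 24 → 24 hours.
Image is on the critical path; changing it to 7 makes that path 19 hours.
New critical path: Prep→Sequence→Purify→Assay = 3+8+5+6 = 22 ⇒ 22 hours.
Change in finish: 22 − 24 = -2 hours.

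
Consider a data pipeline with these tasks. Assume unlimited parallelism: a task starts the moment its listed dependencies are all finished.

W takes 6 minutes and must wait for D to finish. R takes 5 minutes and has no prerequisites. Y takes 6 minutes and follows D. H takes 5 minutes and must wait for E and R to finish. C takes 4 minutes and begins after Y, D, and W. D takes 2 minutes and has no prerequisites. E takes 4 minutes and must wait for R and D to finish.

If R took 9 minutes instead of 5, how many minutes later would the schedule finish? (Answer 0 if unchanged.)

4

As given, the longest chain is R→E→H = 5+4+5 = 14, so the finish is 14 minutes.
R lies on that path, so at 9 minutes the path becomes 18 minutes.
That remains the longest chain; total 18 minutes.
Change in finish: 18 − 14 = +4 minutes.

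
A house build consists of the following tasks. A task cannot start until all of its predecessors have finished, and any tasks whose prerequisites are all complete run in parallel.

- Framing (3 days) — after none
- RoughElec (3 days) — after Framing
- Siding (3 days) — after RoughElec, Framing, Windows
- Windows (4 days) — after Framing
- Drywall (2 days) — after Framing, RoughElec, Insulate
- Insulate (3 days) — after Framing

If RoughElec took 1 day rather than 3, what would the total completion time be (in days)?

Baseline: Framing→Windows→Siding = 3+4+3 = 10 → 10 days.
The longest path through RoughElec is only 9 days, so RoughElec has float 1.
No other chain overtakes it, so the finish is 10 days.

10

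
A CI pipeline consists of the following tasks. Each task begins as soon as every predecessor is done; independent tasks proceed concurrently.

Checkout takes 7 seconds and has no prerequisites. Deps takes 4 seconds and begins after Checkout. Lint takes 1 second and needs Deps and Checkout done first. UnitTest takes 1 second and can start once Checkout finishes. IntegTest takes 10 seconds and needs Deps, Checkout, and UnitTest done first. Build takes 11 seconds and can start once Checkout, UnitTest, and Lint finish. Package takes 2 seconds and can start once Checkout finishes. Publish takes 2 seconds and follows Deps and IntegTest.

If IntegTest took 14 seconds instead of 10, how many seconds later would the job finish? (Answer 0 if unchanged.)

4

Baseline: Checkout→Deps→IntegTest→Publish = 7+4+10+2 = 23 → 23 seconds.
IntegTest lies on that path, so at 14 seconds the path becomes 27 seconds.
No other chain overtakes it, so the finish is 27 seconds.
Change in finish: 27 − 23 = +4 seconds.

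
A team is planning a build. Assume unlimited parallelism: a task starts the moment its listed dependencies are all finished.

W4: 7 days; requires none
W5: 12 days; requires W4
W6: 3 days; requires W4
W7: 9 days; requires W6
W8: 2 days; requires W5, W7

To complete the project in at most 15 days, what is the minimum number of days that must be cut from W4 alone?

6

Current finish: 21 days; target: 15.
W4 is on every critical path, so each day cut from W4 cuts the finish by one (this holds down to a finish of 15).
Need 21 − 15 = 6 days off W4 → W4 becomes 1 day, finish becomes 15.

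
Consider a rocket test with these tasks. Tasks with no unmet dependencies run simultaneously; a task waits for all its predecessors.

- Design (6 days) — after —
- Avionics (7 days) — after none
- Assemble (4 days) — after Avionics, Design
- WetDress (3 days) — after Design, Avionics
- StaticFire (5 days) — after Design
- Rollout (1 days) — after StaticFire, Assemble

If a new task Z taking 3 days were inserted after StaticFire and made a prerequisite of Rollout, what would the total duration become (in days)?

15

Originally the project takes 12 days.
With Z inserted, Rollout now waits for max(StaticFire, Assemble, Z).
New critical path: Design→StaticFire→Z→Rollout = 6+5+3+1 = 15 ⇒ 15 days.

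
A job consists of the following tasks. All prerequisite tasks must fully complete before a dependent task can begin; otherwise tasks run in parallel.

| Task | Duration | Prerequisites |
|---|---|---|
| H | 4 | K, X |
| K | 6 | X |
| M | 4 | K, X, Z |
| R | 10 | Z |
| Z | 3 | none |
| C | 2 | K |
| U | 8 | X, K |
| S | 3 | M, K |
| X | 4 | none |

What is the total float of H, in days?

Critical path: X→K→U = 4+6+8 = 18, so the finish is 18 days.
H finishes as early as 14 and must finish by 18.
Float = 18 − 14 = 4.

4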